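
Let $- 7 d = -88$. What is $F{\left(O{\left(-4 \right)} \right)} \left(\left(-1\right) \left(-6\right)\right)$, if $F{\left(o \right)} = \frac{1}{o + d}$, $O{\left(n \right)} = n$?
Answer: $\frac{7}{10} \approx 0.7$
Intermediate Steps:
$d = \frac{88}{7}$ ($d = \left(- \frac{1}{7}\right) \left(-88\right) = \frac{88}{7} \approx 12.571$)
$F{\left(o \right)} = \frac{1}{\frac{88}{7} + o}$ ($F{\left(o \right)} = \frac{1}{o + \frac{88}{7}} = \frac{1}{\frac{88}{7} + o}$)
$F{\left(O{\left(-4 \right)} \right)} \left(\left(-1\right) \left(-6\right)\right) = \frac{7}{88 + 7 \left(-4\right)} \left(\left(-1\right) \left(-6\right)\right) = \frac{7}{88 - 28} \cdot 6 = \frac{7}{60} \cdot 6 = \frac{7}{10}$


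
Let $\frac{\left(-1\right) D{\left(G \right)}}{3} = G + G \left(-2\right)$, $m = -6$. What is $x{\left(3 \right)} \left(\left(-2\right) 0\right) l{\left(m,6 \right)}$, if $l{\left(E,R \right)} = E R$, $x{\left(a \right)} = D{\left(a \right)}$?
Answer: $0$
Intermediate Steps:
$D{\left(G \right)} = 3 G$ ($D{\left(G \right)} = - 3 \left(G + G \left(-2\right)\right) = - 3 \left(G - 2 G\right) = - 3 \left(- G\right) = 3 G$)
$x{\left(a \right)} = 3 a$
$x{\left(3 \right)} \left(\left(-2\right) 0\right) l{\left(m,6 \right)} = 3 \cdot 3 \left(\left(-2\right) 0\right) \left(\left(-6\right) 6\right) = 9 \cdot 0 \left(-36\right) = 0 \left(-36\right) = 0$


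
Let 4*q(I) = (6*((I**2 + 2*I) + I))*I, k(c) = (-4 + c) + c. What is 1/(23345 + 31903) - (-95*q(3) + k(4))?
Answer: 424912369/55248 ≈ 7691.0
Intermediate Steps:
k(c) = -4 + 2*c
q(I) = I*(6*I**2 + 18*I)/4 (q(I) = ((6*((I**2 + 2*I) + I))*I)/4 = ((6*(I**2 + 3*I))*I)/4 = ((6*I**2 + 18*I)*I)/4 = (I*(6*I**2 + 18*I))/4 = I*(6*I**2 + 18*I)/4)
1/(23345 + 31903) - (-95*q(3) + k(4)) = 1/(23345 + 31903) - (-285*3**2*(3 + 3)/2 + (-4 + 2*4)) = 1/55248 - (-285*9*6/2 + (-4 + 8)) = 1/55248 - (-95*81 + 4) = 1/55248 - (-7695 + 4) = 1/55248 - 1*(-7691) = 1/55248 + 7691 = 424912369/55248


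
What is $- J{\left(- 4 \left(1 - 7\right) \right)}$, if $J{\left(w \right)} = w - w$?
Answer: $0$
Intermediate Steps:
$J{\left(w \right)} = 0$
$- J{\left(- 4 \left(1 - 7\right) \right)} = \left(-1\right) 0 = 0$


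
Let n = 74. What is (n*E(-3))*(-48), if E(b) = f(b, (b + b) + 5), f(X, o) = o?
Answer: 3552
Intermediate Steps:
E(b) = 5 + 2*b (E(b) = (b + b) + 5 = 2*b + 5 = 5 + 2*b)
(n*E(-3))*(-48) = (74*(5 + 2*(-3)))*(-48) = (74*(5 - 6))*(-48) = (74*(-1))*(-48) = -74*(-48) = 3552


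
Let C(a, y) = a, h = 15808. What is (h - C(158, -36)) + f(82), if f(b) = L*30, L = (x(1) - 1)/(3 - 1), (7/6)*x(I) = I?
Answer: 109535/7 ≈ 15648.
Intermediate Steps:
x(I) = 6*I/7
L = -1/14 (L = ((6/7)*1 - 1)/(3 - 1) = (6/7 - 1)/2 = -1/7*1/2 = -1/14 ≈ -0.071429)
f(b) = -15/7 (f(b) = -1/14*30 = -15/7)
(h - C(158, -36)) + f(82) = (15808 - 1*158) - 15/7 = (15808 - 158) - 15/7 = 15650 - 15/7 = 109535/7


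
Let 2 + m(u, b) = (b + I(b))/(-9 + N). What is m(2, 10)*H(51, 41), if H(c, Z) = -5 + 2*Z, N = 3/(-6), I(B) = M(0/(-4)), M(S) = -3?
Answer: -4004/19 ≈ -210.74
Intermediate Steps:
I(B) = -3
N = -½ (N = 3*(-⅙) = -½ ≈ -0.50000)
m(u, b) = -32/19 - 2*b/19 (m(u, b) = -2 + (b - 3)/(-9 - ½) = -2 + (-3 + b)/(-19/2) = -2 + (-3 + b)*(-2/19) = -2 + (6/19 - 2*b/19) = -32/19 - 2*b/19)
m(2, 10)*H(51, 41) = (-32/19 - 2/19*10)*(-5 + 2*41) = (-32/19 - 20/19)*(-5 + 82) = -52/19*77 = -4004/19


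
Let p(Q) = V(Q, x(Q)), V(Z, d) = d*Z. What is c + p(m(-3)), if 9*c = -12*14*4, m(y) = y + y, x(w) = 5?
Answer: -314/3 ≈ -104.67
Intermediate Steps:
m(y) = 2*y
V(Z, d) = Z*d
p(Q) = 5*Q (p(Q) = Q*5 = 5*Q)
c = -224/3 (c = (-12*14*4)/9 = (-168*4)/9 = (⅑)*(-672) = -224/3 ≈ -74.667)
c + p(m(-3)) = -224/3 + 5*(2*(-3)) = -224/3 + 5*(-6) = -224/3 - 30 = -314/3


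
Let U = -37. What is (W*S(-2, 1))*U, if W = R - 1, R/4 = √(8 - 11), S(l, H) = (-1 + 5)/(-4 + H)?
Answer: -148/3 + 592*I*√3/3 ≈ -49.333 + 341.79*I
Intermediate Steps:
S(l, H) = 4/(-4 + H)
R = 4*I*√3 (R = 4*√(8 - 11) = 4*√(-3) = 4*(I*√3) = 4*I*√3 ≈ 6.9282*I)
W = -1 + 4*I*√3 (W = 4*I*√3 - 1 = -1 + 4*I*√3 ≈ -1.0 + 6.9282*I)
(W*S(-2, 1))*U = ((-1 + 4*I*√3)*(4/(-4 + 1)))*(-37) = ((-1 + 4*I*√3)*(4/(-3)))*(-37) = ((-1 + 4*I*√3)*(4*(-⅓)))*(-37) = ((-1 + 4*I*√3)*(-4/3))*(-37) = (4/3 - 16*I*√3/3)*(-37) = -148/3 + 592*I*√3/3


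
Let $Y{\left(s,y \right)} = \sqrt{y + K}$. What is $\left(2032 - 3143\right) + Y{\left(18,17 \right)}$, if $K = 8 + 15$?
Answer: $-1111 + 2 \sqrt{10} \approx -1104.7$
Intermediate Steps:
$K = 23$
$Y{\left(s,y \right)} = \sqrt{23 + y}$ ($Y{\left(s,y \right)} = \sqrt{y + 23} = \sqrt{23 + y}$)
$\left(2032 - 3143\right) + Y{\left(18,17 \right)} = \left(2032 - 3143\right) + \sqrt{23 + 17} = -1111 + \sqrt{40} = -1111 + 2 \sqrt{10}$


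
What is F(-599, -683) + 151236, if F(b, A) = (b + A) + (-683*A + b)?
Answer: 615844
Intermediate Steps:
F(b, A) = -682*A + 2*b (F(b, A) = (A + b) + (b - 683*A) = -682*A + 2*b)
F(-599, -683) + 151236 = (-682*(-683) + 2*(-599)) + 151236 = (465806 - 1198) + 151236 = 464608 + 151236 = 615844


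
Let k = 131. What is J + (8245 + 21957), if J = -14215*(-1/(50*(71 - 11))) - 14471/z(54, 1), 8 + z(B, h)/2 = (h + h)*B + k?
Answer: 1394104211/46200 ≈ 30175.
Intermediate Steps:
z(B, h) = 246 + 4*B*h (z(B, h) = -16 + 2*((h + h)*B + 131) = -16 + 2*((2*h)*B + 131) = -16 + 2*(2*B*h + 131) = -16 + 2*(131 + 2*B*h) = -16 + (262 + 4*B*h) = 246 + 4*B*h)
J = -1228189/46200 (J = -14215*(-1/(50*(71 - 11))) - 14471/(246 + 4*54*1) = -14215/((-50*60)) - 14471/(246 + 216) = -14215/(-3000) - 14471/462 = -14215*(-1/3000) - 14471*1/462 = 2843/600 - 14471/462 = -1228189/46200 ≈ -26.584)
J + (8245 + 21957) = -1228189/46200 + (8245 + 21957) = -1228189/46200 + 30202 = 1394104211/46200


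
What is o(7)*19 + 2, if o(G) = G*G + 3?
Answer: 990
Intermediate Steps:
o(G) = 3 + G² (o(G) = G² + 3 = 3 + G²)
o(7)*19 + 2 = (3 + 7²)*19 + 2 = (3 + 49)*19 + 2 = 52*19 + 2 = 988 + 2 = 990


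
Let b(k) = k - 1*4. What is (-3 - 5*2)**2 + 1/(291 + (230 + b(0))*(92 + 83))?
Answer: 6733130/39841 ≈ 169.00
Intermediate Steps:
b(k) = -4 + k (b(k) = k - 4 = -4 + k)
(-3 - 5*2)**2 + 1/(291 + (230 + b(0))*(92 + 83)) = (-3 - 5*2)**2 + 1/(291 + (230 + (-4 + 0))*(92 + 83)) = (-3 - 10)**2 + 1/(291 + (230 - 4)*175) = (-13)**2 + 1/(291 + 226*175) = 169 + 1/(291 + 39550) = 169 + 1/39841 = 6733130/39841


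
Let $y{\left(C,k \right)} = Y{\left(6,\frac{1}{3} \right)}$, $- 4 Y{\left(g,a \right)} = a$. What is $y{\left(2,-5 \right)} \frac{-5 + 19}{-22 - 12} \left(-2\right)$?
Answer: $- \frac{7}{102} \approx -0.068627$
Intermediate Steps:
$Y{\left(g,a \right)} = - \frac{a}{4}$
$y{\left(C,k \right)} = - \frac{1}{12}$ ($y{\left(C,k \right)} = - \frac{1}{4 \cdot 3} = \left(- \frac{1}{4}\right) \frac{1}{3} = - \frac{1}{12}$)
$y{\left(2,-5 \right)} \frac{-5 + 19}{-22 - 12} \left(-2\right) = - \frac{\left(-5 + 19\right) \frac{1}{-22 - 12}}{12} \left(-2\right) = - \frac{14 \frac{1}{-34}}{12} \left(-2\right) = - \frac{14 \left(- \frac{1}{34}\right)}{12} \left(-2\right) = \left(- \frac{1}{12}\right) \left(- \frac{7}{17}\right) \left(-2\right) = \frac{7}{204} \left(-2\right) = - \frac{7}{102}$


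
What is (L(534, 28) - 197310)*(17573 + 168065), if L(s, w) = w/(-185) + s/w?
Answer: -47429014335643/1295 ≈ -3.6625e+10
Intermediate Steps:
L(s, w) = -w/185 + s/w (L(s, w) = w*(-1/185) + s/w = -w/185 + s/w)
(L(534, 28) - 197310)*(17573 + 168065) = ((-1/185*28 + 534/28) - 197310)*(17573 + 168065) = ((-28/185 + 534*(1/28)) - 197310)*185638 = ((-28/185 + 267/14) - 197310)*185638 = (49003/2590 - 197310)*185638 = -510983897/2590*185638 = -47429014335643/1295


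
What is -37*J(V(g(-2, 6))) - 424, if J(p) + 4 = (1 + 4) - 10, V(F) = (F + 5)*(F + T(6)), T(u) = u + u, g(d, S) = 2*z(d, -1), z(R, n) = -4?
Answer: -91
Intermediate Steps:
g(d, S) = -8 (g(d, S) = 2*(-4) = -8)
T(u) = 2*u
V(F) = (5 + F)*(12 + F) (V(F) = (F + 5)*(F + 2*6) = (5 + F)*(F + 12) = (5 + F)*(12 + F))
J(p) = -9 (J(p) = -4 + ((1 + 4) - 10) = -4 + (5 - 10) = -4 - 5 = -9)
-37*J(V(g(-2, 6))) - 424 = -37*(-9) - 424 = 333 - 424 = -91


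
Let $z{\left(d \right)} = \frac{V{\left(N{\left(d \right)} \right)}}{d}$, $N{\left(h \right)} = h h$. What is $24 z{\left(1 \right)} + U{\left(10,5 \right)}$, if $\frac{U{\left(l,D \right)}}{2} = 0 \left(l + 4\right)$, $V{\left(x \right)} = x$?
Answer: $24$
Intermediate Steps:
$N{\left(h \right)} = h^{2}$
$U{\left(l,D \right)} = 0$ ($U{\left(l,D \right)} = 2 \cdot 0 \left(l + 4\right) = 2 \cdot 0 \left(4 + l\right) = 2 \cdot 0 = 0$)
$z{\left(d \right)} = d$ ($z{\left(d \right)} = \frac{d^{2}}{d} = d$)
$24 z{\left(1 \right)} + U{\left(10,5 \right)} = 24 \cdot 1 + 0 = 24 + 0 = 24$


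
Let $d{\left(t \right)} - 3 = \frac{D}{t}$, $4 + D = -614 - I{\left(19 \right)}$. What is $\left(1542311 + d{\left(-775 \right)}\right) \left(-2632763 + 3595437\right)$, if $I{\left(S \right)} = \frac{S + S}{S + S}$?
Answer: $\frac{37118658913326}{25} \approx 1.4847 \cdot 10^{12}$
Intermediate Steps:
$I{\left(S \right)} = 1$ ($I{\left(S \right)} = \frac{2 S}{2 S} = 2 S \frac{1}{2 S} = 1$)
$D = -619$ ($D = -4 - 615 = -619$)
$d{\left(t \right)} = 3 - \frac{619}{t}$
$\left(1542311 + d{\left(-775 \right)}\right) \left(-2632763 + 3595437\right) = \left(1542311 + \left(3 - \frac{619}{-775}\right)\right) \left(-2632763 + 3595437\right) = \left(1542311 + \left(3 - - \frac{619}{775}\right)\right) 962674 = \left(1542311 + \left(3 + \frac{619}{775}\right)\right) 962674 = \left(1542311 + \frac{2944}{775}\right) 962674 = \frac{1195293969}{775} \cdot 962674 = \frac{37118658913326}{25}$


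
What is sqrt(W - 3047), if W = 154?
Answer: I*sqrt(2893) ≈ 53.787*I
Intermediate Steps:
sqrt(W - 3047) = sqrt(154 - 3047) = sqrt(-2893) = I*sqrt(2893)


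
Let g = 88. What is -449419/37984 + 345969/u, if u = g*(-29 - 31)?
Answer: -80803223/1044560 ≈ -77.356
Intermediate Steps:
u = -5280 (u = 88*(-29 - 31) = 88*(-60) = -5280)
-449419/37984 + 345969/u = -449419/37984 + 345969/(-5280) = -449419*1/37984 + 345969*(-1/5280) = -449419/37984 - 115323/1760 = -80803223/1044560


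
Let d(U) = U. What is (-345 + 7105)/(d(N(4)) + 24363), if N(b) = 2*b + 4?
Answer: 104/375 ≈ 0.27733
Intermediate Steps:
N(b) = 4 + 2*b
(-345 + 7105)/(d(N(4)) + 24363) = (-345 + 7105)/((4 + 2*4) + 24363) = 6760/((4 + 8) + 24363) = 6760/(12 + 24363) = 6760/24375 = 6760*(1/24375) = 104/375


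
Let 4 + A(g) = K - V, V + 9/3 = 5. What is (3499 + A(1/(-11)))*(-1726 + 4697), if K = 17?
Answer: 10428210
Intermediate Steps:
V = 2 (V = -3 + 5 = 2)
A(g) = 11 (A(g) = -4 + (17 - 1*2) = -4 + (17 - 2) = -4 + 15 = 11)
(3499 + A(1/(-11)))*(-1726 + 4697) = (3499 + 11)*(-1726 + 4697) = 3510*2971 = 10428210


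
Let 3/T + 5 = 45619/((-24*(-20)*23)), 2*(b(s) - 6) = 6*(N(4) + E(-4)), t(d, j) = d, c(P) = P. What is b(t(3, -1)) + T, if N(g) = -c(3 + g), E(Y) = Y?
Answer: -291807/9581 ≈ -30.457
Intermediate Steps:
N(g) = -3 - g (N(g) = -(3 + g) = -3 - g)
b(s) = -27 (b(s) = 6 + (6*((-3 - 1*4) - 4))/2 = 6 + (6*((-3 - 4) - 4))/2 = 6 + (6*(-7 - 4))/2 = 6 + (6*(-11))/2 = 6 + (½)*(-66) = 6 - 33 = -27)
T = -33120/9581 (T = 3/(-5 + 45619/((-24*(-20)*23))) = 3/(-5 + 45619/((480*23))) = 3/(-5 + 45619/11040) = 3/(-9581/11040) = 3*(-11040/9581) = -33120/9581 ≈ -3.4568)
b(t(3, -1)) + T = -27 - 33120/9581 = -291807/9581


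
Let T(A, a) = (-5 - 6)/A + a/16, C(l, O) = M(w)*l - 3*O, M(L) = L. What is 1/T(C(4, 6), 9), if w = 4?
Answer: 16/97 ≈ 0.16495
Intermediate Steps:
C(l, O) = -3*O + 4*l (C(l, O) = 4*l - 3*O = -3*O + 4*l)
T(A, a) = -11/A + a/16 (T(A, a) = -11/A + a*(1/16) = -11/A + a/16)
1/T(C(4, 6), 9) = 1/(-11/(-3*6 + 4*4) + (1/16)*9) = 1/(-11/(-18 + 16) + 9/16) = 1/(-11/(-2) + 9/16) = 1/(-11*(-1/2) + 9/16) = 1/(11/2 + 9/16) = 1/(97/16) = 16/97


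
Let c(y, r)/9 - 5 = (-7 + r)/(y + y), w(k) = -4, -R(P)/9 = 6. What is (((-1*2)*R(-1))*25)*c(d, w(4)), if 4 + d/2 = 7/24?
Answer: 12417300/89 ≈ 1.3952e+5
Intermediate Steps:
R(P) = -54 (R(P) = -9*6 = -54)
d = -89/12 (d = -8 + 2*(7/24) = -8 + 7/12 = -89/12 ≈ -7.4167)
c(y, r) = 45 + 9*(-7 + r)/(2*y) (c(y, r) = 45 + 9*((-7 + r)/(y + y)) = 45 + 9*((-7 + r)/((2*y))) = 45 + 9*((-7 + r)*(1/(2*y))) = 45 + 9*((-7 + r)/(2*y)) = 45 + 9*(-7 + r)/(2*y))
(((-1*2)*R(-1))*25)*c(d, w(4)) = ((-1*2*(-54))*25)*(9*(-7 - 4 + 10*(-89/12))/(2*(-89/12))) = (-2*(-54)*25)*((9/2)*(-12/89)*(-7 - 4 - 445/6)) = (108*25)*((9/2)*(-12/89)*(-511/6)) = 2700*(4599/89) = 12417300/89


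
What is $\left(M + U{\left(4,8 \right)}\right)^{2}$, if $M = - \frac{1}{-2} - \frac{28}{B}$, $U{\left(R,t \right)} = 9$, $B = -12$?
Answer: $\frac{5041}{36} \approx 140.03$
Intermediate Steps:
$M = \frac{17}{6}$ ($M = - \frac{1}{-2} - \frac{28}{-12} = \left(-1\right) \left(- \frac{1}{2}\right) - - \frac{7}{3} = \frac{1}{2} + \frac{7}{3} = \frac{17}{6} \approx 2.8333$)
$\left(M + U{\left(4,8 \right)}\right)^{2} = \left(\frac{17}{6} + 9\right)^{2} = \left(\frac{71}{6}\right)^{2} = \frac{5041}{36}$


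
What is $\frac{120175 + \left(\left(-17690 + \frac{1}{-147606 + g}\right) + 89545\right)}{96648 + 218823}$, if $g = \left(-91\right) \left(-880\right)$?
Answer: $\frac{12967017779}{21302494746} \approx 0.60871$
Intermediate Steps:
$g = 80080$
$\frac{120175 + \left(\left(-17690 + \frac{1}{-147606 + g}\right) + 89545\right)}{96648 + 218823} = \frac{120175 + \left(\left(-17690 + \frac{1}{-147606 + 80080}\right) + 89545\right)}{96648 + 218823} = \frac{120175 + \left(\left(-17690 + \frac{1}{-67526}\right) + 89545\right)}{315471} = \left(120175 + \left(\left(-17690 - \frac{1}{67526}\right) + 89545\right)\right) \frac{1}{315471} = \left(120175 + \left(- \frac{1194534941}{67526} + 89545\right)\right) \frac{1}{315471} = \left(120175 + \frac{4852080729}{67526}\right) \frac{1}{315471} = \frac{12967017779}{67526} \cdot \frac{1}{315471} = \frac{12967017779}{21302494746}$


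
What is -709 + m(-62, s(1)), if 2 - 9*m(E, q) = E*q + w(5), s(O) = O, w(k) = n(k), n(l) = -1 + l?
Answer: -2107/3 ≈ -702.33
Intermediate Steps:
w(k) = -1 + k
m(E, q) = -2/9 - E*q/9 (m(E, q) = 2/9 - (E*q + (-1 + 5))/9 = 2/9 - (E*q + 4)/9 = 2/9 - (4 + E*q)/9 = 2/9 + (-4/9 - E*q/9) = -2/9 - E*q/9)
-709 + m(-62, s(1)) = -709 + (-2/9 - ⅑*(-62)*1) = -709 + (-2/9 + 62/9) = -709 + 20/3 = -2107/3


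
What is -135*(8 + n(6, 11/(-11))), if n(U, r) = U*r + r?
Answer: -135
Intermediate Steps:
n(U, r) = r + U*r
-135*(8 + n(6, 11/(-11))) = -135*(8 + (11/(-11))*(1 + 6)) = -135*(8 + (11*(-1/11))*7) = -135*(8 - 1*7) = -135*(8 - 7) = -135*1 = -135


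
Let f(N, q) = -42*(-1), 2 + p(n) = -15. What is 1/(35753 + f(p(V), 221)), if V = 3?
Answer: 1/35795 ≈ 2.7937e-5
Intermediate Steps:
p(n) = -17 (p(n) = -2 - 15 = -17)
f(N, q) = 42
1/(35753 + f(p(V), 221)) = 1/(35753 + 42) = 1/35795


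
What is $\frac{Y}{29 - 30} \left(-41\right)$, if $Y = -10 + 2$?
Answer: $-328$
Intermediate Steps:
$Y = -8$
$\frac{Y}{29 - 30} \left(-41\right) = \frac{1}{29 - 30} \left(-8\right) \left(-41\right) = \frac{1}{-1} \left(-8\right) \left(-41\right) = \left(-1\right) \left(-8\right) \left(-41\right) = 8 \left(-41\right) = -328$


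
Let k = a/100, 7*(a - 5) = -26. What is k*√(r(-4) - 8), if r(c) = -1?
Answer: 27*I/700 ≈ 0.038571*I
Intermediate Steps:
a = 9/7 (a = 5 + (⅐)*(-26) = 5 - 26/7 = 9/7 ≈ 1.2857)
k = 9/700 (k = (9/7)/100 = (9/7)*(1/100) = 9/700 ≈ 0.012857)
k*√(r(-4) - 8) = 9*√(-1 - 8)/700 = 9*√(-9)/700 = 9*(3*I)/700 = 27*I/700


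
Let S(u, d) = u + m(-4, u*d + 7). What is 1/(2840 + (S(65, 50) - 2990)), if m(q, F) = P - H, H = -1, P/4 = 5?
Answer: -1/64 ≈ -0.015625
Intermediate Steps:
P = 20 (P = 4*5 = 20)
m(q, F) = 21 (m(q, F) = 20 - 1*(-1) = 20 + 1 = 21)
S(u, d) = 21 + u (S(u, d) = u + 21 = 21 + u)
1/(2840 + (S(65, 50) - 2990)) = 1/(2840 + ((21 + 65) - 2990)) = 1/(2840 + (86 - 2990)) = 1/(2840 - 2904) = 1/(-64) = -1/64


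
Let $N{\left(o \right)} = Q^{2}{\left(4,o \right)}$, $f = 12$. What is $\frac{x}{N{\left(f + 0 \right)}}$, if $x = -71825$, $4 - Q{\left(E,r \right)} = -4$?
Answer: $- \frac{71825}{64} \approx -1122.3$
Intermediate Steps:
$Q{\left(E,r \right)} = 8$ ($Q{\left(E,r \right)} = 4 - -4 = 4 + 4 = 8$)
$N{\left(o \right)} = 64$ ($N{\left(o \right)} = 8^{2} = 64$)
$\frac{x}{N{\left(f + 0 \right)}} = - \frac{71825}{64}$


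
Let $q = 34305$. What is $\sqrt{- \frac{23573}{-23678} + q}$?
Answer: $\frac{\sqrt{19233576961114}}{23678} \approx 185.22$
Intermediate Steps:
$\sqrt{- \frac{23573}{-23678} + q} = \sqrt{- \frac{23573}{-23678} + 34305} = \sqrt{\left(-23573\right) \left(- \frac{1}{23678}\right) + 34305} = \sqrt{\frac{23573}{23678} + 34305} = \sqrt{\frac{812297363}{23678}} = \frac{\sqrt{19233576961114}}{23678}$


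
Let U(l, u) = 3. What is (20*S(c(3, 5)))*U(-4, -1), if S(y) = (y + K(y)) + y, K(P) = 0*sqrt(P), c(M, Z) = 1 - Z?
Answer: -480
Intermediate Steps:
K(P) = 0
S(y) = 2*y (S(y) = (y + 0) + y = y + y = 2*y)
(20*S(c(3, 5)))*U(-4, -1) = (20*(2*(1 - 1*5)))*3 = (20*(2*(1 - 5)))*3 = (20*(2*(-4)))*3 = (20*(-8))*3 = -160*3 = -480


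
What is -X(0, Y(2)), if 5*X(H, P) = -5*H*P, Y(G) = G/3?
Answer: 0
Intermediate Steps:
Y(G) = G/3 (Y(G) = G*(⅓) = G/3)
X(H, P) = -H*P (X(H, P) = (-5*H*P)/5 = -H*P)
-X(0, Y(2)) = -(-1)*0*(⅓)*2 = -(-1)*0*2/3 = -1*0 = 0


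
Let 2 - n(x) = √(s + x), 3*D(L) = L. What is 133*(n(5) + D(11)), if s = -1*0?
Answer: 2261/3 - 133*√5 ≈ 456.27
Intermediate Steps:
s = 0
D(L) = L/3
n(x) = 2 - √x (n(x) = 2 - √(0 + x) = 2 - √x)
133*(n(5) + D(11)) = 133*((2 - √5) + (⅓)*11) = 133*((2 - √5) + 11/3) = 133*(17/3 - √5) = 2261/3 - 133*√5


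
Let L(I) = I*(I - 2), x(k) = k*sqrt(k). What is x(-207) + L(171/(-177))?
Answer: 9975/3481 - 621*I*sqrt(23) ≈ 2.8656 - 2978.2*I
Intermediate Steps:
x(k) = k**(3/2)
L(I) = I*(-2 + I)
x(-207) + L(171/(-177)) = (-207)**(3/2) + (171/(-177))*(-2 + 171/(-177)) = -621*I*sqrt(23) + (171*(-1/177))*(-2 + 171*(-1/177)) = -621*I*sqrt(23) - 57*(-2 - 57/59)/59 = -621*I*sqrt(23) - 57/59*(-175/59) = -621*I*sqrt(23) + 9975/3481 = 9975/3481 - 621*I*sqrt(23)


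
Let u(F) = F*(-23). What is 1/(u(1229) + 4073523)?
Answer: 1/4045256 ≈ 2.4720e-7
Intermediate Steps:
u(F) = -23*F
1/(u(1229) + 4073523) = 1/(-23*1229 + 4073523) = 1/(-28267 + 4073523) = 1/4045256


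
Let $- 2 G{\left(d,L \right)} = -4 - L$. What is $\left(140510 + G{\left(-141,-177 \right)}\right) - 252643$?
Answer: $- \frac{224439}{2} \approx -1.1222 \cdot 10^{5}$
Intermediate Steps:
$G{\left(d,L \right)} = 2 + \frac{L}{2}$ ($G{\left(d,L \right)} = - \frac{-4 - L}{2} = 2 + \frac{L}{2}$)
$\left(140510 + G{\left(-141,-177 \right)}\right) - 252643 = \left(140510 + \left(2 + \frac{1}{2} \left(-177\right)\right)\right) - 252643 = \left(140510 + \left(2 - \frac{177}{2}\right)\right) - 252643 = \left(140510 - \frac{173}{2}\right) - 252643 = \frac{280847}{2} - 252643 = - \frac{224439}{2}$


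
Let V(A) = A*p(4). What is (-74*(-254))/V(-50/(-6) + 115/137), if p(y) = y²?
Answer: 1931289/15080 ≈ 128.07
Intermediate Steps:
V(A) = 16*A (V(A) = A*4² = A*16 = 16*A)
(-74*(-254))/V(-50/(-6) + 115/137) = (-74*(-254))/((16*(-50/(-6) + 115/137))) = 18796/((16*(-50*(-⅙) + 115*(1/137)))) = 18796/((16*(25/3 + 115/137))) = 18796/((16*(3770/411))) = 18796/(60320/411) = 18796*(411/60320) = 1931289/15080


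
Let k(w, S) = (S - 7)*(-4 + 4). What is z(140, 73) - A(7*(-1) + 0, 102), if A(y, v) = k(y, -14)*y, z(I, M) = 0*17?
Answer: 0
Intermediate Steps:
k(w, S) = 0 (k(w, S) = (-7 + S)*0 = 0)
z(I, M) = 0
A(y, v) = 0 (A(y, v) = 0*y = 0)
z(140, 73) - A(7*(-1) + 0, 102) = 0 - 1*0 = 0 + 0 = 0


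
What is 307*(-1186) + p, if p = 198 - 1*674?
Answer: -364578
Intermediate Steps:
p = -476 (p = 198 - 674 = -476)
307*(-1186) + p = 307*(-1186) - 476 = -364102 - 476 = -364578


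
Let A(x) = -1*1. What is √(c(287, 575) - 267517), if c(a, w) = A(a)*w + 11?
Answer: I*√268081 ≈ 517.77*I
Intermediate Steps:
A(x) = -1
c(a, w) = 11 - w (c(a, w) = -w + 11 = 11 - w)
√(c(287, 575) - 267517) = √((11 - 1*575) - 267517) = √((11 - 575) - 267517) = √(-564 - 267517) = √(-268081) = I*√268081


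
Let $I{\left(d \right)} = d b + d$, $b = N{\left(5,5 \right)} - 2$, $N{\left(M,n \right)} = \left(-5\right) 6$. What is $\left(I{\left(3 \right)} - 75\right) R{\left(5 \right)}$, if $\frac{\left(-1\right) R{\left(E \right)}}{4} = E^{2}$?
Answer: $16800$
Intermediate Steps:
$N{\left(M,n \right)} = -30$
$b = -32$ ($b = -30 - 2 = -32$)
$R{\left(E \right)} = - 4 E^{2}$
$I{\left(d \right)} = - 31 d$ ($I{\left(d \right)} = d \left(-32\right) + d = - 32 d + d = - 31 d$)
$\left(I{\left(3 \right)} - 75\right) R{\left(5 \right)} = \left(\left(-31\right) 3 - 75\right) \left(- 4 \cdot 5^{2}\right) = \left(-93 - 75\right) \left(\left(-4\right) 25\right) = \left(-168\right) \left(-100\right) = 16800$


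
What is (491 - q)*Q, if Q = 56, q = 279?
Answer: 11872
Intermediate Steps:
(491 - q)*Q = (491 - 1*279)*56 = (491 - 279)*56 = 212*56 = 11872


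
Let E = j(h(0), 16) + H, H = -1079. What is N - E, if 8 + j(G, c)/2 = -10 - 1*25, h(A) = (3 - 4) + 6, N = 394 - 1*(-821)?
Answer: 2380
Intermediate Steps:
N = 1215 (N = 394 + 821 = 1215)
h(A) = 5 (h(A) = -1 + 6 = 5)
j(G, c) = -86 (j(G, c) = -16 + 2*(-10 - 1*25) = -16 + 2*(-10 - 25) = -16 + 2*(-35) = -16 - 70 = -86)
E = -1165 (E = -86 - 1079 = -1165)
N - E = 1215 - 1*(-1165) = 1215 + 1165 = 2380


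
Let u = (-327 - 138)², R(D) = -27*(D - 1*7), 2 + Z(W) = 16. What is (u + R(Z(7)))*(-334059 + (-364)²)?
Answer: -43544864268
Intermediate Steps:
Z(W) = 14 (Z(W) = -2 + 16 = 14)
R(D) = 189 - 27*D (R(D) = -27*(D - 7) = -27*(-7 + D) = 189 - 27*D)
u = 216225 (u = (-465)² = 216225)
(u + R(Z(7)))*(-334059 + (-364)²) = (216225 + (189 - 27*14))*(-334059 + (-364)²) = (216225 + (189 - 378))*(-334059 + 132496) = (216225 - 189)*(-201563) = 216036*(-201563) = -43544864268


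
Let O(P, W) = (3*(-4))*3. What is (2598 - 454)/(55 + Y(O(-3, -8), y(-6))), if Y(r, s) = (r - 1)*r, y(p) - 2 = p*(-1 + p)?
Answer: 2144/1387 ≈ 1.5458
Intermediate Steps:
y(p) = 2 + p*(-1 + p)
O(P, W) = -36 (O(P, W) = -12*3 = -36)
Y(r, s) = r*(-1 + r) (Y(r, s) = (-1 + r)*r = r*(-1 + r))
(2598 - 454)/(55 + Y(O(-3, -8), y(-6))) = (2598 - 454)/(55 - 36*(-1 - 36)) = 2144/(55 - 36*(-37)) = 2144/(55 + 1332) = 2144/1387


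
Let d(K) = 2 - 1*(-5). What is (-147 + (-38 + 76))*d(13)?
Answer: -763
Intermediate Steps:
d(K) = 7 (d(K) = 2 + 5 = 7)
(-147 + (-38 + 76))*d(13) = (-147 + (-38 + 76))*7 = (-147 + 38)*7 = -109*7 = -763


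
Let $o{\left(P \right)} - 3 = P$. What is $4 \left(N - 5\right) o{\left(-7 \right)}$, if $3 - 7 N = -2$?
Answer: $\frac{480}{7} \approx 68.571$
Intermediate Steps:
$N = \frac{5}{7}$ ($N = \frac{3}{7} - - \frac{2}{7} = \frac{3}{7} + \frac{2}{7} = \frac{5}{7} \approx 0.71429$)
$o{\left(P \right)} = 3 + P$
$4 \left(N - 5\right) o{\left(-7 \right)} = 4 \left(\frac{5}{7} - 5\right) \left(3 - 7\right) = 4 \left(- \frac{30}{7}\right) \left(-4\right) = \left(- \frac{120}{7}\right) \left(-4\right) = \frac{480}{7}$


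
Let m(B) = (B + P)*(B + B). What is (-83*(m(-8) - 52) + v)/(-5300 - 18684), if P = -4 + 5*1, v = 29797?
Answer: -24817/23984 ≈ -1.0347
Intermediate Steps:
P = 1 (P = -4 + 5 = 1)
m(B) = 2*B*(1 + B) (m(B) = (B + 1)*(B + B) = (1 + B)*(2*B) = 2*B*(1 + B))
(-83*(m(-8) - 52) + v)/(-5300 - 18684) = (-83*(2*(-8)*(1 - 8) - 52) + 29797)/(-5300 - 18684) = (-83*(2*(-8)*(-7) - 52) + 29797)/(-23984) = (-83*(112 - 52) + 29797)*(-1/23984) = (-83*60 + 29797)*(-1/23984) = (-4980 + 29797)*(-1/23984) = 24817*(-1/23984) = -24817/23984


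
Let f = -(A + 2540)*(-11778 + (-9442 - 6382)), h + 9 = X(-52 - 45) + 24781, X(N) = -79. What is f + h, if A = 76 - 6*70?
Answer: 60638685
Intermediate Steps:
h = 24693 (h = -9 + (-79 + 24781) = -9 + 24702 = 24693)
A = -344 (A = 76 - 420 = -344)
f = 60613992 (f = -(-344 + 2540)*(-11778 + (-9442 - 6382)) = -2196*(-11778 - 15824) = -2196*(-27602) = -1*(-60613992) = 60613992)
f + h = 60613992 + 24693 = 60638685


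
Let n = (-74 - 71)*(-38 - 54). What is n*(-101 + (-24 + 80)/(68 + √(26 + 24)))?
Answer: -3055967220/2287 - 1867600*√2/2287 ≈ -1.3374e+6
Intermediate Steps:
n = 13340 (n = -145*(-92) = 13340)
n*(-101 + (-24 + 80)/(68 + √(26 + 24))) = 13340*(-101 + (-24 + 80)/(68 + √(26 + 24))) = 13340*(-101 + 56/(68 + √50)) = 13340*(-101 + 56/(68 + 5*√2)) = -1347340 + 747040/(68 + 5*√2)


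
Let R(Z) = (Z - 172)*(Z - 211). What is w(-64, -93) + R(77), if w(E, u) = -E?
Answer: 12794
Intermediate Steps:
R(Z) = (-211 + Z)*(-172 + Z) (R(Z) = (-172 + Z)*(-211 + Z) = (-211 + Z)*(-172 + Z))
w(-64, -93) + R(77) = -1*(-64) + (36292 + 77² - 383*77) = 64 + (36292 + 5929 - 29491) = 64 + 12730 = 12794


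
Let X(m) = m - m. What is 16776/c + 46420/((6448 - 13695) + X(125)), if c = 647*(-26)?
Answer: -451226456/60954517 ≈ -7.4027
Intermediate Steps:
X(m) = 0
c = -16822
16776/c + 46420/((6448 - 13695) + X(125)) = 16776/(-16822) + 46420/((6448 - 13695) + 0) = 16776*(-1/16822) + 46420/(-7247 + 0) = -8388/8411 + 46420/(-7247) = -8388/8411 + 46420*(-1/7247) = -8388/8411 - 46420/7247 = -451226456/60954517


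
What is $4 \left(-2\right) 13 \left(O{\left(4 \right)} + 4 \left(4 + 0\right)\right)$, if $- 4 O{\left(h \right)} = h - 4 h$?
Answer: $-1976$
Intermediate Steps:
$O{\left(h \right)} = \frac{3 h}{4}$ ($O{\left(h \right)} = - \frac{h - 4 h}{4} = - \frac{\left(-3\right) h}{4} = \frac{3 h}{4}$)
$4 \left(-2\right) 13 \left(O{\left(4 \right)} + 4 \left(4 + 0\right)\right) = 4 \left(-2\right) 13 \left(\frac{3}{4} \cdot 4 + 4 \left(4 + 0\right)\right) = - 8 \cdot 13 \left(3 + 4 \cdot 4\right) = - 8 \cdot 13 \left(3 + 16\right) = - 8 \cdot 13 \cdot 19 = \left(-8\right) 247 = -1976$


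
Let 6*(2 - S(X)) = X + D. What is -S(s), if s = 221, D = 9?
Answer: 109/3 ≈ 36.333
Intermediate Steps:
S(X) = ½ - X/6 (S(X) = 2 - (X + 9)/6 = 2 - (9 + X)/6 = 2 + (-3/2 - X/6) = ½ - X/6)
-S(s) = -(½ - ⅙*221) = -(½ - 221/6) = -1*(-109/3) = 109/3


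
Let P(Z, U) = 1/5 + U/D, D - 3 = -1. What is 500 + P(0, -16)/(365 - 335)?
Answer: 24987/50 ≈ 499.74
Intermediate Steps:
D = 2 (D = 3 - 1 = 2)
P(Z, U) = ⅕ + U/2 (P(Z, U) = 1/5 + U/2 = 1*(⅕) + U*(½) = ⅕ + U/2)
500 + P(0, -16)/(365 - 335) = 500 + (⅕ + (½)*(-16))/(365 - 335) = 500 + (⅕ - 8)/30 = 500 + (1/30)*(-39/5) = 500 - 13/50 = 24987/50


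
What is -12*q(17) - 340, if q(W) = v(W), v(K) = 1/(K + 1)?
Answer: -1022/3 ≈ -340.67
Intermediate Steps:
v(K) = 1/(1 + K)
q(W) = 1/(1 + W)
-12*q(17) - 340 = -12/(1 + 17) - 340 = -12/18 - 340 = -12*1/18 - 340 = -⅔ - 340 = -1022/3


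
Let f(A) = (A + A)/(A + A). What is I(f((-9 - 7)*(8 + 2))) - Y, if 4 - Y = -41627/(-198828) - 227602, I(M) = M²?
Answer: -45254205313/198828 ≈ -2.2760e+5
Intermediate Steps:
f(A) = 1 (f(A) = (2*A)/((2*A)) = (2*A)*(1/(2*A)) = 1)
Y = 45254404141/198828 (Y = 4 - (-41627/(-198828) - 227602) = 4 - (-41627*(-1/198828) - 227602) = 4 - (41627/198828 - 227602) = 4 - 1*(-45253608829/198828) = 4 + 45253608829/198828 = 45254404141/198828 ≈ 2.2761e+5)
I(f((-9 - 7)*(8 + 2))) - Y = 1² - 1*45254404141/198828 = 1 - 45254404141/198828 = -45254205313/198828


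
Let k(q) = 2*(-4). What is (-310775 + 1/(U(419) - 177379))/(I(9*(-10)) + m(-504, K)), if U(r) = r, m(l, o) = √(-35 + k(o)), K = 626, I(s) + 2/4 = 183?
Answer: -4014616312073/2360593312 + 54994744001*I*√43/5901483280 ≈ -1700.7 + 61.107*I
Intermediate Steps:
I(s) = 365/2 (I(s) = -½ + 183 = 365/2)
k(q) = -8
m(l, o) = I*√43 (m(l, o) = √(-35 - 8) = √(-43) = I*√43)
(-310775 + 1/(U(419) - 177379))/(I(9*(-10)) + m(-504, K)) = (-310775 + 1/(419 - 177379))/(365/2 + I*√43) = (-310775 + 1/(-176960))/(365/2 + I*√43) = (-310775 - 1/176960)/(365/2 + I*√43) = -54994744001/(176960*(365/2 + I*√43))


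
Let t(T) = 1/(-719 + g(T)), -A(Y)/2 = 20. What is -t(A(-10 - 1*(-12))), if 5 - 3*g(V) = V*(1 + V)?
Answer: 3/3712 ≈ 0.00080819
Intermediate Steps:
g(V) = 5/3 - V*(1 + V)/3
A(Y) = -40 (A(Y) = -2*20 = -40)
t(T) = 1/(-2152/3 - T/3 - T²/3) (t(T) = 1/(-719 + (5/3 - T/3 - T²/3)) = 1/(-2152/3 - T/3 - T²/3))
-t(A(-10 - 1*(-12))) = -(-3)/(2152 - 40 + (-40)²) = -(-3)/(2152 - 40 + 1600) = -(-3)/3712 = -1*(-3/3712) = 3/3712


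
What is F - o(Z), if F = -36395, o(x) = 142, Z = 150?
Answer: -36537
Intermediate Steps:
F - o(Z) = -36395 - 1*142 = -36395 - 142 = -36537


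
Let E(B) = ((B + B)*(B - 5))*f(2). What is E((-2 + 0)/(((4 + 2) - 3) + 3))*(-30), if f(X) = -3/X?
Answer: 160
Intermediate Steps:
E(B) = -3*B*(-5 + B) (E(B) = ((B + B)*(B - 5))*(-3/2) = ((2*B)*(-5 + B))*(-3*½) = (2*B*(-5 + B))*(-3/2) = -3*B*(-5 + B))
E((-2 + 0)/(((4 + 2) - 3) + 3))*(-30) = (3*((-2 + 0)/(((4 + 2) - 3) + 3))*(5 - (-2 + 0)/(((4 + 2) - 3) + 3)))*(-30) = (3*(-2/((6 - 3) + 3))*(5 - (-2)/((6 - 3) + 3)))*(-30) = (3*(-2/(3 + 3))*(5 - (-2)/(3 + 3)))*(-30) = (3*(-2/6)*(5 - (-2)/6))*(-30) = (3*(-2*⅙)*(5 - (-2)/6))*(-30) = (3*(-⅓)*(5 - 1*(-⅓)))*(-30) = (3*(-⅓)*(5 + ⅓))*(-30) = (3*(-⅓)*(16/3))*(-30) = -16/3*(-30) = 160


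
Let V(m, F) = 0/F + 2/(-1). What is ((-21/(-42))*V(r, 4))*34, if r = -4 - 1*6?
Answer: -34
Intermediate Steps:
r = -10 (r = -4 - 6 = -10)
V(m, F) = -2 (V(m, F) = 0 + 2*(-1) = 0 - 2 = -2)
((-21/(-42))*V(r, 4))*34 = (-21/(-42)*(-2))*34 = (-21*(-1/42)*(-2))*34 = ((½)*(-2))*34 = -1*34 = -34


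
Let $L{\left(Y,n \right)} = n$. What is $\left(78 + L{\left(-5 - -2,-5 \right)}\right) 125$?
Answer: $9125$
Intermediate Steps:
$\left(78 + L{\left(-5 - -2,-5 \right)}\right) 125 = \left(78 - 5\right) 125 = 73 \cdot 125 = 9125$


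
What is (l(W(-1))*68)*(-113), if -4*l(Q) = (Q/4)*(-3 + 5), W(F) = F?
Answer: -1921/2 ≈ -960.50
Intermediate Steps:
l(Q) = -Q/8 (l(Q) = -Q/4*(-3 + 5)/4 = -Q*(¼)*2/4 = -Q/4*2/4 = -Q/8)
(l(W(-1))*68)*(-113) = (-⅛*(-1)*68)*(-113) = ((⅛)*68)*(-113) = (17/2)*(-113) = -1921/2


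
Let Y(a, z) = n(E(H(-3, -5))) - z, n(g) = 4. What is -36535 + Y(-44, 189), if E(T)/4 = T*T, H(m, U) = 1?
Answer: -36720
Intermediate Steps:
E(T) = 4*T² (E(T) = 4*(T*T) = 4*T²)
Y(a, z) = 4 - z
-36535 + Y(-44, 189) = -36535 + (4 - 1*189) = -36535 + (4 - 189) = -36535 - 185 = -36720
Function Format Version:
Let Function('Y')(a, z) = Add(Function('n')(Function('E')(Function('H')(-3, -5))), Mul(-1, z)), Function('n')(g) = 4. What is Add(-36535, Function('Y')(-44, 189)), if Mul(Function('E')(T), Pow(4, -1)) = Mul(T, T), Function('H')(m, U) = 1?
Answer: -36720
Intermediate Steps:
Function('E')(T) = Mul(4, Pow(T, 2)) (Function('E')(T) = Mul(4, Mul(T, T)) = Mul(4, Pow(T, 2)))
Function('Y')(a, z) = Add(4, Mul(-1, z))
Add(-36535, Function('Y')(-44, 189)) = Add(-36535, Add(4, Mul(-1, 189))) = Add(-36535, Add(4, -189)) = Add(-36535, -185) = -36720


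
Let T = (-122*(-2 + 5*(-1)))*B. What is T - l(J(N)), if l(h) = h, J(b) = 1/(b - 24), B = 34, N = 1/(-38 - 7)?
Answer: 31387961/1081 ≈ 29036.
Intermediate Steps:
N = -1/45 (N = 1/(-45) = -1/45 ≈ -0.022222)
J(b) = 1/(-24 + b)
T = 29036 (T = -122*(-2 + 5*(-1))*34 = -122*(-2 - 5)*34 = -122*(-7)*34 = 854*34 = 29036)
T - l(J(N)) = 29036 - 1/(-24 - 1/45) = 29036 - 1/(-1081/45) = 29036 - 1*(-45/1081) = 29036 + 45/1081 = 31387961/1081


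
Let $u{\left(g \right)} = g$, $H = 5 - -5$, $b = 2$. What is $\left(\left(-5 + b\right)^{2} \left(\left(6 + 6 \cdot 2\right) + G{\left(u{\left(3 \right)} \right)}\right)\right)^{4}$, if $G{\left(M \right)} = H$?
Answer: $4032758016$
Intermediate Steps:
$H = 10$ ($H = 5 + 5 = 10$)
$G{\left(M \right)} = 10$
$\left(\left(-5 + b\right)^{2} \left(\left(6 + 6 \cdot 2\right) + G{\left(u{\left(3 \right)} \right)}\right)\right)^{4} = \left(\left(-5 + 2\right)^{2} \left(\left(6 + 6 \cdot 2\right) + 10\right)\right)^{4} = \left(\left(-3\right)^{2} \left(\left(6 + 12\right) + 10\right)\right)^{4} = \left(9 \left(18 + 10\right)\right)^{4} = \left(9 \cdot 28\right)^{4} = 252^{4} = 4032758016$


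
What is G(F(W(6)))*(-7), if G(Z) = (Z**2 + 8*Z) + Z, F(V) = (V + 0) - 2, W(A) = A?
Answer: -364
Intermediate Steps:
F(V) = -2 + V (F(V) = V - 2 = -2 + V)
G(Z) = Z**2 + 9*Z
G(F(W(6)))*(-7) = ((-2 + 6)*(9 + (-2 + 6)))*(-7) = (4*(9 + 4))*(-7) = (4*13)*(-7) = 52*(-7) = -364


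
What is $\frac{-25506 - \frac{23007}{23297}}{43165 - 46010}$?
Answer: $\frac{594236289}{66279965} \approx 8.9655$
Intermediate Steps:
$\frac{-25506 - \frac{23007}{23297}}{43165 - 46010} = \frac{-25506 - \frac{23007}{23297}}{-2845} = \left(-25506 - \frac{23007}{23297}\right) \left(- \frac{1}{2845}\right) = \left(- \frac{594236289}{23297}\right) \left(- \frac{1}{2845}\right) = \frac{594236289}{66279965}$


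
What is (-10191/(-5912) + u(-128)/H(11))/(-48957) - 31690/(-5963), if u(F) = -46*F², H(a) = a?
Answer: 127462164236281/18984830193912 ≈ 6.7139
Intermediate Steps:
(-10191/(-5912) + u(-128)/H(11))/(-48957) - 31690/(-5963) = (-10191/(-5912) - 46*(-128)²/11)/(-48957) - 31690/(-5963) = (-10191*(-1/5912) - 46*16384*(1/11))*(-1/48957) - 31690*(-1/5963) = (10191/5912 - 753664*1/11)*(-1/48957) + 31690/5963 = (10191/5912 - 753664/11)*(-1/48957) + 31690/5963 = -4455549467/65032*(-1/48957) + 31690/5963 = 4455549467/3183771624 + 31690/5963 = 127462164236281/18984830193912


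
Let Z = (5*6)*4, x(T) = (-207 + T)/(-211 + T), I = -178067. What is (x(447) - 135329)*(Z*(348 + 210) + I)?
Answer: 887117286557/59 ≈ 1.5036e+10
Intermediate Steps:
x(T) = (-207 + T)/(-211 + T)
Z = 120 (Z = 30*4 = 120)
(x(447) - 135329)*(Z*(348 + 210) + I) = ((-207 + 447)/(-211 + 447) - 135329)*(120*(348 + 210) - 178067) = (240/236 - 135329)*(120*558 - 178067) = ((1/236)*240 - 135329)*(66960 - 178067) = (60/59 - 135329)*(-111107) = -7984351/59*(-111107) = 887117286557/59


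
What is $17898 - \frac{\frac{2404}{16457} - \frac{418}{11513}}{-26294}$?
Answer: $\frac{44583107961720759}{2490954740827} \approx 17898.0$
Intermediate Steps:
$17898 - \frac{\frac{2404}{16457} - \frac{418}{11513}}{-26294} = 17898 - \left(2404 \cdot \frac{1}{16457} - \frac{418}{11513}\right) \left(- \frac{1}{26294}\right) = 17898 - \left(\frac{2404}{16457} - \frac{418}{11513}\right) \left(- \frac{1}{26294}\right) = 17898 - \frac{20798226}{189469441} \left(- \frac{1}{26294}\right) = 17898 - - \frac{10399113}{2490954740827} = 17898 + \frac{10399113}{2490954740827} = \frac{44583107961720759}{2490954740827}$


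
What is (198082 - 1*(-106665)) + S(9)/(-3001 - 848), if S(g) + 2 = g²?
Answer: 1172971124/3849 ≈ 3.0475e+5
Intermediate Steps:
S(g) = -2 + g²
(198082 - 1*(-106665)) + S(9)/(-3001 - 848) = (198082 - 1*(-106665)) + (-2 + 9²)/(-3001 - 848) = (198082 + 106665) + (-2 + 81)/(-3849) = 304747 + 79*(-1/3849) = 304747 - 79/3849 = 1172971124/3849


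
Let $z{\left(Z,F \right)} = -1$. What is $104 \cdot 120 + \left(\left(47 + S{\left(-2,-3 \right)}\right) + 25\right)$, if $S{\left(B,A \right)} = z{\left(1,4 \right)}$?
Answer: $12551$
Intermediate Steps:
$S{\left(B,A \right)} = -1$
$104 \cdot 120 + \left(\left(47 + S{\left(-2,-3 \right)}\right) + 25\right) = 104 \cdot 120 + \left(\left(47 - 1\right) + 25\right) = 12480 + \left(46 + 25\right) = 12480 + 71 = 12551$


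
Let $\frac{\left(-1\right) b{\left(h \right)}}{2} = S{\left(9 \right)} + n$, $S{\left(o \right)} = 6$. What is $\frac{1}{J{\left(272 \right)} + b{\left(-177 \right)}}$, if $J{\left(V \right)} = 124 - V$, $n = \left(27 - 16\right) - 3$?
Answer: $- \frac{1}{176} \approx -0.0056818$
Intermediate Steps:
$n = 8$ ($n = 11 - 3 = 8$)
$b{\left(h \right)} = -28$ ($b{\left(h \right)} = - 2 \left(6 + 8\right) = \left(-2\right) 14 = -28$)
$\frac{1}{J{\left(272 \right)} + b{\left(-177 \right)}} = \frac{1}{\left(124 - 272\right) - 28} = \frac{1}{-148 - 28} = \frac{1}{-176} = - \frac{1}{176}$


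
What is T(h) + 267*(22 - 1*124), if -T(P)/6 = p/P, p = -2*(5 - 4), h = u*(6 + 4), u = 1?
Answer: -136164/5 ≈ -27233.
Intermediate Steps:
h = 10 (h = 1*(6 + 4) = 1*10 = 10)
p = -2 (p = -2*1 = -2)
T(P) = 12/P (T(P) = -(-12)/P = 12/P)
T(h) + 267*(22 - 1*124) = 12/10 + 267*(22 - 1*124) = 12*(1/10) + 267*(22 - 124) = 6/5 + 267*(-102) = 6/5 - 27234 = -136164/5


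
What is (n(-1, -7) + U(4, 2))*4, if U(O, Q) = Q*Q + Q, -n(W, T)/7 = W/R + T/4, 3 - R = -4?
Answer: 77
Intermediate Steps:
R = 7 (R = 3 - 1*(-4) = 3 + 4 = 7)
n(W, T) = -W - 7*T/4 (n(W, T) = -7*(W/7 + T/4) = -7*(T/4 + W/7) = -W - 7*T/4)
U(O, Q) = Q + Q² (U(O, Q) = Q² + Q = Q + Q²)
(n(-1, -7) + U(4, 2))*4 = ((-1*(-1) - 7/4*(-7)) + 2*(1 + 2))*4 = ((1 + 49/4) + 2*3)*4 = (53/4 + 6)*4 = (77/4)*4 = 77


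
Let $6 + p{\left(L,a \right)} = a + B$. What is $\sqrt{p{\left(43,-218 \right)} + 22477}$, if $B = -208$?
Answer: $\sqrt{22045} \approx 148.48$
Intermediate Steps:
$p{\left(L,a \right)} = -214 + a$ ($p{\left(L,a \right)} = -6 + \left(a - 208\right) = -6 + \left(-208 + a\right) = -214 + a$)
$\sqrt{p{\left(43,-218 \right)} + 22477} = \sqrt{\left(-214 - 218\right) + 22477} = \sqrt{-432 + 22477} = \sqrt{22045}$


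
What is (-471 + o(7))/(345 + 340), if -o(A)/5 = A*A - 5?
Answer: -691/685 ≈ -1.0088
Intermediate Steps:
o(A) = 25 - 5*A**2 (o(A) = -5*(A*A - 5) = -5*(A**2 - 5) = -5*(-5 + A**2) = 25 - 5*A**2)
(-471 + o(7))/(345 + 340) = (-471 + (25 - 5*7**2))/(345 + 340) = (-471 + (25 - 5*49))/685 = (-471 + (25 - 245))*(1/685) = (-471 - 220)*(1/685) = -691*1/685 = -691/685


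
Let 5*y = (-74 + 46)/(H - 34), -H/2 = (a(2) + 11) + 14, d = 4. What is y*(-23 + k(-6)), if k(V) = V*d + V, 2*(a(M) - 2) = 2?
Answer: -742/225 ≈ -3.2978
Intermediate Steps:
a(M) = 3 (a(M) = 2 + (½)*2 = 2 + 1 = 3)
H = -56 (H = -2*((3 + 11) + 14) = -2*(14 + 14) = -2*28 = -56)
y = 14/225 (y = ((-74 + 46)/(-56 - 34))/5 = (-28/(-90))/5 = (-28*(-1/90))/5 = (⅕)*(14/45) = 14/225 ≈ 0.062222)
k(V) = 5*V (k(V) = V*4 + V = 4*V + V = 5*V)
y*(-23 + k(-6)) = 14*(-23 + 5*(-6))/225 = 14*(-23 - 30)/225 = (14/225)*(-53) = -742/225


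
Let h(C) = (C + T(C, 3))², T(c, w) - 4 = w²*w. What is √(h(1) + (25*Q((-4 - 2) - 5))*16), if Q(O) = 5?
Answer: 12*√21 ≈ 54.991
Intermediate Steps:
T(c, w) = 4 + w³ (T(c, w) = 4 + w²*w = 4 + w³)
h(C) = (31 + C)² (h(C) = (C + (4 + 3³))² = (C + (4 + 27))² = (C + 31)² = (31 + C)²)
√(h(1) + (25*Q((-4 - 2) - 5))*16) = √((31 + 1)² + (25*5)*16) = √(32² + 125*16) = √(1024 + 2000) = √3024 = 12*√21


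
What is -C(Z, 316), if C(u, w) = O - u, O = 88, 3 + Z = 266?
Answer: 175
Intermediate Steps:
Z = 263 (Z = -3 + 266 = 263)
C(u, w) = 88 - u
-C(Z, 316) = -(88 - 1*263) = -(88 - 263) = -1*(-175) = 175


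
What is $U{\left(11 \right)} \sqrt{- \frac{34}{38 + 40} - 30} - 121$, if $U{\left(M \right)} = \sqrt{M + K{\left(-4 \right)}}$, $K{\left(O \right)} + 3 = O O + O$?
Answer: $-121 + \frac{2 i \sqrt{231465}}{39} \approx -121.0 + 24.672 i$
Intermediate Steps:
$K{\left(O \right)} = -3 + O + O^{2}$ ($K{\left(O \right)} = -3 + \left(O O + O\right) = -3 + \left(O^{2} + O\right) = -3 + \left(O + O^{2}\right) = -3 + O + O^{2}$)
$U{\left(M \right)} = \sqrt{9 + M}$ ($U{\left(M \right)} = \sqrt{M - \left(7 - 16\right)} = \sqrt{M - -9} = \sqrt{M + 9} = \sqrt{9 + M}$)
$U{\left(11 \right)} \sqrt{- \frac{34}{38 + 40} - 30} - 121 = \sqrt{9 + 11} \sqrt{- \frac{34}{38 + 40} - 30} - 121 = \sqrt{20} \sqrt{- \frac{34}{78} - 30} - 121 = 2 \sqrt{5} \sqrt{\left(-34\right) \frac{1}{78} - 30} - 121 = 2 \sqrt{5} \sqrt{- \frac{17}{39} - 30} - 121 = 2 \sqrt{5} \sqrt{- \frac{1187}{39}} - 121 = 2 \sqrt{5} \frac{i \sqrt{46293}}{39} - 121 = \frac{2 i \sqrt{231465}}{39} - 121 = -121 + \frac{2 i \sqrt{231465}}{39}$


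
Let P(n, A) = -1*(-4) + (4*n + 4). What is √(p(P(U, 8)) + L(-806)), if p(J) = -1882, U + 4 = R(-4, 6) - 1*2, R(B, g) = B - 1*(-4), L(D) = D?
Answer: 8*I*√42 ≈ 51.846*I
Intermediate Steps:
R(B, g) = 4 + B (R(B, g) = B + 4 = 4 + B)
U = -6 (U = -4 + ((4 - 4) - 1*2) = -4 + (0 - 2) = -4 - 2 = -6)
P(n, A) = 8 + 4*n (P(n, A) = 4 + (4 + 4*n) = 8 + 4*n)
√(p(P(U, 8)) + L(-806)) = √(-1882 - 806) = √(-2688) = 8*I*√42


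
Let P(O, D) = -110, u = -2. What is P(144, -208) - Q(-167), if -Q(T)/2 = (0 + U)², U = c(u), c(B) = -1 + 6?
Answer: -60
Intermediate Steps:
c(B) = 5
U = 5
Q(T) = -50 (Q(T) = -2*(0 + 5)² = -2*5² = -2*25 = -50)
P(144, -208) - Q(-167) = -110 - 1*(-50) = -110 + 50 = -60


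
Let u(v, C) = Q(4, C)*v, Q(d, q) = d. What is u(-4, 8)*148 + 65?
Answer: -2303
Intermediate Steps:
u(v, C) = 4*v
u(-4, 8)*148 + 65 = (4*(-4))*148 + 65 = -16*148 + 65 = -2368 + 65 = -2303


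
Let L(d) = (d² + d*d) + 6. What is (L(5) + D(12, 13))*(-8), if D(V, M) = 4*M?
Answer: -864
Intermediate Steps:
L(d) = 6 + 2*d² (L(d) = (d² + d²) + 6 = 2*d² + 6 = 6 + 2*d²)
(L(5) + D(12, 13))*(-8) = ((6 + 2*5²) + 4*13)*(-8) = ((6 + 2*25) + 52)*(-8) = ((6 + 50) + 52)*(-8) = (56 + 52)*(-8) = 108*(-8) = -864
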